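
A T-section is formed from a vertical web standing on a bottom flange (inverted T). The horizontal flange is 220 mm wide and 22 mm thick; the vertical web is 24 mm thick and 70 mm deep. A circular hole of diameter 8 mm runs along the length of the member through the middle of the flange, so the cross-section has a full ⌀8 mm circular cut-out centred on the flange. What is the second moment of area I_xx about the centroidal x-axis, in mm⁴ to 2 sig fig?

Decompose the section into non-overlapping parts with the origin at the bottom-left of its bounding rectangle.
Flange: 220 × 22, A = 4 840 mm², y = 11 mm, Ī = 195 213 mm⁴.
Web: 24 × 70, A = 1 680 mm², y = 57 mm, Ī = 686 000 mm⁴.
Hole (subtracted): ⌀8, A = 50.27 mm², y = 11 mm, Ī = 201.1 mm⁴.
Centroid: ȳ = ΣA·y / ΣA = 22.94 mm.
Transfer each piece to the centroidal x-axis using Ī + A·d² with d = y − 22.94:
  flange: d = -11.94 mm → contributes +885 782 mm⁴
  web: d = 34.06 mm → contributes +2 634 386 mm⁴
  hole: d = -11.94 mm → contributes −7 373 mm⁴
Total I = 3 512 794 mm⁴.

I_xx ≈ 3.5 × 10⁶ mm⁴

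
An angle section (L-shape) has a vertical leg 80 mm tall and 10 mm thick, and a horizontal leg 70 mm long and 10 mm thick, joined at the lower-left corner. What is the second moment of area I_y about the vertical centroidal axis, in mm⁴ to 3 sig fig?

I_y ≈ 6.07 × 10⁵ mm⁴

Treat the section as a set of non-overlapping primitives; coordinates are from the bounding-box lower-left.
Vertical leg: 10 × 80, A = 800 mm², x = 5 mm, Ī = 6666.7 mm⁴.
Horizontal leg (remainder): 60 × 10, A = 600 mm², x = 40 mm, Ī = 180 000 mm⁴.
Centroid: x̄ = ΣA·x / ΣA = 20 mm.
Transfer each piece to the vertical centroidal axis using Ī + A·d² with d = x − 20:
  vertical leg: d = -15 mm → contributes +186 667 mm⁴
  horizontal leg (remainder): d = 20 mm → contributes +420 000 mm⁴
Total I = 606 667 mm⁴.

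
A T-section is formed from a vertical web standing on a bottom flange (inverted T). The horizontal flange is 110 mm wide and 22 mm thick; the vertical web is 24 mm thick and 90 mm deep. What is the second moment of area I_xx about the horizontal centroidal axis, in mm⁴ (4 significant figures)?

Split into non-overlapping primitives; take the origin at the lower-left of the bounding box.
Flange: 110 × 22, A = 2 420 mm², y = 11 mm, Ī = 97606.7 mm⁴.
Web: 24 × 90, A = 2 160 mm², y = 67 mm, Ī = 1 458 000 mm⁴.
Centroid: ȳ = ΣA·y / ΣA = 37.4105 mm.
Transfer each piece to the horizontal centroidal axis using Ī + A·d² with d = y − 37.4105:
  flange: d = -26.4105 mm → contributes +1 785 589 mm⁴
  web: d = 29.5895 mm → contributes +3 349 166 mm⁴
Total I = 5 134 755 mm⁴.

I_xx ≈ 5.135 × 10⁶ mm⁴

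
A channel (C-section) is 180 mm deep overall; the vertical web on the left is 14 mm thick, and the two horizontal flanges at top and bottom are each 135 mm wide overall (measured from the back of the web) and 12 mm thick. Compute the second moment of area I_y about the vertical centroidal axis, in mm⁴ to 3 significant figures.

I_y ≈ 9.73 × 10⁶ mm⁴

Break the section into simple shapes (no overlaps), measuring from the bottom-left corner of the bounding box.
Web: 14 × 180, A = 2 520 mm², x = 7 mm, Ī = 41 160 mm⁴.
Top flange (beyond web): 121 × 12, A = 1 452 mm², x = 74.5 mm, Ī = 1 771 561 mm⁴.
Bottom flange (beyond web): 121 × 12, A = 1 452 mm², x = 74.5 mm, Ī = 1 771 561 mm⁴.
Centroid: x̄ = ΣA·x / ΣA = 43.139 mm.
Transfer each piece to the vertical centroidal axis using Ī + A·d² with d = x − 43.139:
  web: d = -36.139 mm → contributes +3 332 418 mm⁴
  top flange (beyond web): d = 31.361 mm → contributes +3 199 586 mm⁴
  bottom flange (beyond web): d = 31.361 mm → contributes +3 199 586 mm⁴
Total I = 9 731 591 mm⁴.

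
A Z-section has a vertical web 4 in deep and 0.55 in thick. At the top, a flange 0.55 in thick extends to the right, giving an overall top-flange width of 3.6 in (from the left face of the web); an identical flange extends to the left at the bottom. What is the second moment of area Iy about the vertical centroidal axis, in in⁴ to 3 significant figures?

Treat the section as a set of non-overlapping primitives; coordinates are from the bounding-box lower-left.
Web: 0.55 × 4, A = 2.2 in², x = 3.325 in, Ī = 0.055458 in⁴.
Top flange (beyond web): 3.05 × 0.55, A = 1.6775 in², x = 5.125 in, Ī = 1.3004 in⁴.
Bottom flange (beyond web): 3.05 × 0.55, A = 1.6775 in², x = 1.525 in, Ī = 1.3004 in⁴.
Centroid: x̄ = ΣA·x / ΣA = 3.325 in.
Transfer each piece to the vertical centroidal axis using Ī + A·d² with d = x − 3.325:
  web: d = 0 in → contributes +0.055458 in⁴
  top flange (beyond web): d = 1.8 in → contributes +6.7355 in⁴
  bottom flange (beyond web): d = -1.8 in → contributes +6.7355 in⁴
Total I = 13.526 in⁴.

Iy ≈ 13.5 in⁴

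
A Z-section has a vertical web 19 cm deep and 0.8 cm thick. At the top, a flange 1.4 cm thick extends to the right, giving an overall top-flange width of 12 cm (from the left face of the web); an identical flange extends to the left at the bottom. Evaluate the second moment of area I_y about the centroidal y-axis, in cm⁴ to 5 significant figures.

Treat the section as a set of non-overlapping primitives; coordinates are from the bounding-box lower-left.
Web: 0.8 × 19, A = 15.2 cm², x = 11.6 cm, Ī = 0.8106667 cm⁴.
Top flange (beyond web): 11.2 × 1.4, A = 15.68 cm², x = 17.6 cm, Ī = 163.9083 cm⁴.
Bottom flange (beyond web): 11.2 × 1.4, A = 15.68 cm², x = 5.6 cm, Ī = 163.9083 cm⁴.
Centroid: x̄ = ΣA·x / ΣA = 11.6 cm.
Transfer each piece to the centroidal y-axis using Ī + A·d² with d = x − 11.6:
  web: d = 0 cm → contributes +0.8106667 cm⁴
  top flange (beyond web): d = 6 cm → contributes +728.3883 cm⁴
  bottom flange (beyond web): d = -6 cm → contributes +728.3883 cm⁴
Total I = 1457.587 cm⁴.

I_y ≈ 1457.6 cm⁴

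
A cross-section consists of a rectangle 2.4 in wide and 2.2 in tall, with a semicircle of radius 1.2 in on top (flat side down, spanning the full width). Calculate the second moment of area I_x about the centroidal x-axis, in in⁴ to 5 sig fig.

Break the section into simple shapes (no overlaps), measuring from the bottom-left corner of the bounding box.
Rectangular body: 2.4 × 2.2, A = 5.28 in², y = 1.1 in, Ī = 2.1296 in⁴.
Semicircular cap: semicircle r = 1.2, A = 2.261947 in², y = 2.709296 in, Ī = 0.227592 in⁴.
Centroid: ȳ = ΣA·y / ΣA = 1.582653 in.
Transfer each piece to the centroidal x-axis using Ī + A·d² with d = y − 1.582653:
  rectangular body: d = -0.4826528 in → contributes +3.359595 in⁴
  semicircular cap: d = 1.126643 in → contributes +3.098737 in⁴
Total I = 6.458332 in⁴.

I_x ≈ 6.4583 in⁴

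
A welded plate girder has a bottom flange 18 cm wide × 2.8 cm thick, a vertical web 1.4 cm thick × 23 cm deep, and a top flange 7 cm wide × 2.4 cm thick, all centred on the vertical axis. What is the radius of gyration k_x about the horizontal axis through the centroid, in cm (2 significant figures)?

Treat the section as a set of non-overlapping primitives; coordinates are from the bounding-box lower-left.
Bottom plate: 18 × 2.8, A = 50.4 cm², y = 1.4 cm, Ī = 32.93 cm⁴.
Web plate: 1.4 × 23, A = 32.2 cm², y = 14.3 cm, Ī = 1 419 cm⁴.
Top plate: 7 × 2.4, A = 16.8 cm², y = 27 cm, Ī = 8.064 cm⁴.
Centroid: ȳ = ΣA·y / ΣA = 9.906 cm.
Transfer each piece to the horizontal axis through the centroid using Ī + A·d² with d = y − 9.906:
  bottom plate: d = -8.506 cm → contributes +3 679 cm⁴
  web plate: d = 4.394 cm → contributes +2 041 cm⁴
  top plate: d = 17.09 cm → contributes +4 917 cm⁴
Total I = 10 638 cm⁴.
Radius of gyration: k = √(I/A) = √(10 638 / 99.4) = 10.35 cm.

k_x ≈ 10 cm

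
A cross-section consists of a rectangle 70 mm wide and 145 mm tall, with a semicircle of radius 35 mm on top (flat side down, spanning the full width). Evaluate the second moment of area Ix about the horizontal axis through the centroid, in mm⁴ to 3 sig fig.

Ix ≈ 3.03 × 10⁷ mm⁴

Split into non-overlapping primitives; take the origin at the lower-left of the bounding box.
Rectangular body: 70 × 145, A = 10 150 mm², y = 72.5 mm, Ī = 17 783 646 mm⁴.
Semicircular cap: semicircle r = 35, A = 1924.2 mm², y = 159.85 mm, Ī = 164 704 mm⁴.
Centroid: ȳ = ΣA·y / ΣA = 86.421 mm.
Transfer each piece to the horizontal axis through the centroid using Ī + A·d² with d = y − 86.421:
  rectangular body: d = -13.921 mm → contributes +19 750 760 mm⁴
  semicircular cap: d = 73.433 mm → contributes +10 540 936 mm⁴
Total I = 30 291 696 mm⁴.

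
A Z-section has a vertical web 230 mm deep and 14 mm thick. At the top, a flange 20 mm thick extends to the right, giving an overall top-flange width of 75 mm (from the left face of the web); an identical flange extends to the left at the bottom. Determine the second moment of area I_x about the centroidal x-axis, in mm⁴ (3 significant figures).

Decompose the section into non-overlapping parts with the origin at the bottom-left of its bounding rectangle.
Web: 14 × 230, A = 3 220 mm², y = 115 mm, Ī = 14 194 833 mm⁴.
Top flange (beyond web): 61 × 20, A = 1 220 mm², y = 220 mm, Ī = 40 667 mm⁴.
Bottom flange (beyond web): 61 × 20, A = 1 220 mm², y = 10 mm, Ī = 40 667 mm⁴.
Centroid: ȳ = ΣA·y / ΣA = 115 mm.
Transfer each piece to the centroidal x-axis using Ī + A·d² with d = y − 115:
  web: d = 0 mm → contributes +14 194 833 mm⁴
  top flange (beyond web): d = 105 mm → contributes +13 491 167 mm⁴
  bottom flange (beyond web): d = -105 mm → contributes +13 491 167 mm⁴
Total I = 41 177 167 mm⁴.

I_x ≈ 4.12 × 10⁷ mm⁴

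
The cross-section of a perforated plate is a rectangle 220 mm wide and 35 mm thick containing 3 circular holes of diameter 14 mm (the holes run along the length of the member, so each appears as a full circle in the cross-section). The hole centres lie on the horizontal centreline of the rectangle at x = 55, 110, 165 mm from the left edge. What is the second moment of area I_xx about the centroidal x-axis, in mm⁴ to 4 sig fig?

I_xx ≈ 7.804 × 10⁵ mm⁴

Split into non-overlapping primitives; take the origin at the lower-left of the bounding box.
Plate: 220 × 35, A = 7 700 mm², y = 17.5 mm, Ī = 786 042 mm⁴.
Hole 1 (subtracted): ⌀14, A = 153.938 mm², y = 17.5 mm, Ī = 1885.74 mm⁴.
Hole 2 (subtracted): ⌀14, A = 153.938 mm², y = 17.5 mm, Ī = 1885.74 mm⁴.
Hole 3 (subtracted): ⌀14, A = 153.938 mm², y = 17.5 mm, Ī = 1885.74 mm⁴.
By symmetry the centroid is at mid-height, ȳ = 17.5 mm.
All pieces are centred on the centroidal x-axis, so I = ΣĪ (holes subtracted) = 780 384 mm⁴.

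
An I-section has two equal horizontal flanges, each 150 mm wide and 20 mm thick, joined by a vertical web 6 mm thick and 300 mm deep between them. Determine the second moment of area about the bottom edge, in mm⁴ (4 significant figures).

Split into non-overlapping primitives; take the origin at the lower-left of the bounding box.
Bottom flange: 150 × 20, A = 3 000 mm², y = 10 mm, Ī = 100 000 mm⁴.
Web: 6 × 300, A = 1 800 mm², y = 170 mm, Ī = 13 500 000 mm⁴.
Top flange: 150 × 20, A = 3 000 mm², y = 330 mm, Ī = 100 000 mm⁴.
Transfer each piece to the bottom edge using Ī + A·d² with d = y − 0:
  bottom flange: d = 10 mm → contributes +400 000 mm⁴
  web: d = 170 mm → contributes +65 520 000 mm⁴
  top flange: d = 330 mm → contributes +326 800 000 mm⁴
Total I = 392 720 000 mm⁴.

I_base ≈ 3.927 × 10⁸ mm⁴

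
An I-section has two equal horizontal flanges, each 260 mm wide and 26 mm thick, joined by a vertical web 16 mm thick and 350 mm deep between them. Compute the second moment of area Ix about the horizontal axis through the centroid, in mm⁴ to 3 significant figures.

Ix ≈ 5.36 × 10⁸ mm⁴

Treat the section as a set of non-overlapping primitives; coordinates are from the bounding-box lower-left.
Bottom flange: 260 × 26, A = 6 760 mm², y = 13 mm, Ī = 380 813 mm⁴.
Web: 16 × 350, A = 5 600 mm², y = 201 mm, Ī = 57 166 667 mm⁴.
Top flange: 260 × 26, A = 6 760 mm², y = 389 mm, Ī = 380 813 mm⁴.
By symmetry the centroid is at mid-height, ȳ = 201 mm.
Transfer each piece to the horizontal axis through the centroid using Ī + A·d² with d = y − 201:
  bottom flange: d = -188 mm → contributes +239 306 253 mm⁴
  web: d = 0 mm → contributes +57 166 667 mm⁴
  top flange: d = 188 mm → contributes +239 306 253 mm⁴
Total I = 535 779 173 mm⁴.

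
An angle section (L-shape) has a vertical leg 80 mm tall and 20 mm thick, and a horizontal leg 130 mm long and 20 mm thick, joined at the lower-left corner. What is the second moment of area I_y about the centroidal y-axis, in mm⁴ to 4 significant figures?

I_y ≈ 6.185 × 10⁶ mm⁴

Decompose the section into non-overlapping parts with the origin at the bottom-left of its bounding rectangle.
Vertical leg: 20 × 80, A = 1 600 mm², x = 10 mm, Ī = 53333.3 mm⁴.
Horizontal leg (remainder): 110 × 20, A = 2 200 mm², x = 75 mm, Ī = 2 218 333 mm⁴.
Centroid: x̄ = ΣA·x / ΣA = 47.6316 mm.
Transfer each piece to the centroidal y-axis using Ī + A·d² with d = x − 47.6316:
  vertical leg: d = -37.6316 mm → contributes +2 319 151 mm⁴
  horizontal leg (remainder): d = 27.3684 mm → contributes +3 866 200 mm⁴
Total I = 6 185 351 mm⁴.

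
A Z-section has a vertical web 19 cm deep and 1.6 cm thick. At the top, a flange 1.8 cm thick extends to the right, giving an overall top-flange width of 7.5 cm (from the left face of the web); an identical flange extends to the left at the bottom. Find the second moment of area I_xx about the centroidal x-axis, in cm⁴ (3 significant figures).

Decompose the section into non-overlapping parts with the origin at the bottom-left of its bounding rectangle.
Web: 1.6 × 19, A = 30.4 cm², y = 9.5 cm, Ī = 914.53 cm⁴.
Top flange (beyond web): 5.9 × 1.8, A = 10.62 cm², y = 18.1 cm, Ī = 2.8674 cm⁴.
Bottom flange (beyond web): 5.9 × 1.8, A = 10.62 cm², y = 0.9 cm, Ī = 2.8674 cm⁴.
Centroid: ȳ = ΣA·y / ΣA = 9.5 cm.
Transfer each piece to the centroidal x-axis using Ī + A·d² with d = y − 9.5:
  web: d = 0 cm → contributes +914.53 cm⁴
  top flange (beyond web): d = 8.6 cm → contributes +788.32 cm⁴
  bottom flange (beyond web): d = -8.6 cm → contributes +788.32 cm⁴
Total I = 2491.2 cm⁴.

I_xx ≈ 2490 cm⁴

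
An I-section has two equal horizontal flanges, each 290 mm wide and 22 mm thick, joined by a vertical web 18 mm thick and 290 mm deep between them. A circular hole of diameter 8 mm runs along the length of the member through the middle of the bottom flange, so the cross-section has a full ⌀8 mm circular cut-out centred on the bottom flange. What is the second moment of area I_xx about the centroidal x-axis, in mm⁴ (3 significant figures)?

Decompose the section into non-overlapping parts with the origin at the bottom-left of its bounding rectangle.
Bottom flange: 290 × 22, A = 6 380 mm², y = 11 mm, Ī = 257 327 mm⁴.
Web: 18 × 290, A = 5 220 mm², y = 167 mm, Ī = 36 583 500 mm⁴.
Top flange: 290 × 22, A = 6 380 mm², y = 323 mm, Ī = 257 327 mm⁴.
Hole (subtracted): ⌀8, A = 50.265 mm², y = 11 mm, Ī = 201.06 mm⁴.
Centroid: ȳ = ΣA·y / ΣA = 167.44 mm.
Transfer each piece to the centroidal x-axis using Ī + A·d² with d = y − 167.44:
  bottom flange: d = -156.44 mm → contributes +156 392 781 mm⁴
  web: d = -0.43734 mm → contributes +36 584 498 mm⁴
  top flange: d = 155.56 mm → contributes +154 651 673 mm⁴
  hole: d = -156.44 mm → contributes −1 230 330 mm⁴
Total I = 346 398 622 mm⁴.

I_xx ≈ 3.46 × 10⁸ mm⁴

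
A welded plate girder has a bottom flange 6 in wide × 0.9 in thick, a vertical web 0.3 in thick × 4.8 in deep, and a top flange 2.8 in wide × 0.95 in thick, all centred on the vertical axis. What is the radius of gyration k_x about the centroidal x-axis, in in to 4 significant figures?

k_x ≈ 2.572 in

Decompose the section into non-overlapping parts with the origin at the bottom-left of its bounding rectangle.
Bottom plate: 6 × 0.9, A = 5.4 in², y = 0.45 in, Ī = 0.3645 in⁴.
Web plate: 0.3 × 4.8, A = 1.44 in², y = 3.3 in, Ī = 2.7648 in⁴.
Top plate: 2.8 × 0.95, A = 2.66 in², y = 6.175 in, Ī = 0.200054 in⁴.
Centroid: ȳ = ΣA·y / ΣA = 2.485 in.
Transfer each piece to the centroidal x-axis using Ī + A·d² with d = y − 2.485:
  bottom plate: d = -2.035 in → contributes +22.7271 in⁴
  web plate: d = 0.815 in → contributes +3.72128 in⁴
  top plate: d = 3.69 in → contributes +36.4189 in⁴
Total I = 62.8673 in⁴.
Radius of gyration: k = √(I/A) = √(62.8673 / 9.5) = 2.57247 in.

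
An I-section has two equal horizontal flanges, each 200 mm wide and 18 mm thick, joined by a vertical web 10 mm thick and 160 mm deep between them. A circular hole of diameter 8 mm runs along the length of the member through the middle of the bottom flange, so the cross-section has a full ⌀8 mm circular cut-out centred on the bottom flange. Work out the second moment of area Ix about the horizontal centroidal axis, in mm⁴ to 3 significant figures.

Break the section into simple shapes (no overlaps), measuring from the bottom-left corner of the bounding box.
Bottom flange: 200 × 18, A = 3 600 mm², y = 9 mm, Ī = 97 200 mm⁴.
Web: 10 × 160, A = 1 600 mm², y = 98 mm, Ī = 3 413 333 mm⁴.
Top flange: 200 × 18, A = 3 600 mm², y = 187 mm, Ī = 97 200 mm⁴.
Hole (subtracted): ⌀8, A = 50.265 mm², y = 9 mm, Ī = 201.06 mm⁴.
Centroid: ȳ = ΣA·y / ΣA = 98.511 mm.
Transfer each piece to the horizontal centroidal axis using Ī + A·d² with d = y − 98.511:
  bottom flange: d = -89.511 mm → contributes +28 941 374 mm⁴
  web: d = -0.51129 mm → contributes +3 413 752 mm⁴
  top flange: d = 88.489 mm → contributes +28 286 108 mm⁴
  hole: d = -89.511 mm → contributes −402 942 mm⁴
Total I = 60 238 292 mm⁴.

Ix ≈ 6.02 × 10⁷ mm⁴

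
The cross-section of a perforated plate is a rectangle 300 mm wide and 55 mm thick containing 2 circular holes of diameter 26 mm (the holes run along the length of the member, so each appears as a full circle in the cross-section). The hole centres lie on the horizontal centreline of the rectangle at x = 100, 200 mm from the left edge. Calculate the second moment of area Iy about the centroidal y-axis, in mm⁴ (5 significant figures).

Iy ≈ 1.2105 × 10⁸ mm⁴

Decompose the section into non-overlapping parts with the origin at the bottom-left of its bounding rectangle.
Plate: 300 × 55, A = 16 500 mm², x = 150 mm, Ī = 123 750 000 mm⁴.
Hole 1 (subtracted): ⌀26, A = 530.9292 mm², x = 100 mm, Ī = 22431.76 mm⁴.
Hole 2 (subtracted): ⌀26, A = 530.9292 mm², x = 200 mm, Ī = 22431.76 mm⁴.
By symmetry the centroid is at mid-width, x̄ = 150 mm.
Transfer each piece to the centroidal y-axis using Ī + A·d² with d = x − 150:
  plate: d = 0 mm → contributes +123 750 000 mm⁴
  hole 1: d = -50 mm → contributes −1 349 755 mm⁴
  hole 2: d = 50 mm → contributes −1 349 755 mm⁴
Total I = 121 050 491 mm⁴.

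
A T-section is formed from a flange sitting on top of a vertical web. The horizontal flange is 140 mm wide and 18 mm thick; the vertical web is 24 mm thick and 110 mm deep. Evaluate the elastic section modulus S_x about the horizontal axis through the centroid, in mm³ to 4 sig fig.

Break the section into simple shapes (no overlaps), measuring from the bottom-left corner of the bounding box.
Flange: 140 × 18, A = 2 520 mm², y = 119 mm, Ī = 68 040 mm⁴.
Web: 24 × 110, A = 2 640 mm², y = 55 mm, Ī = 2 662 000 mm⁴.
Centroid: ȳ = ΣA·y / ΣA = 86.2558 mm.
Transfer each piece to the horizontal axis through the centroid using Ī + A·d² with d = y − 86.2558:
  flange: d = 32.7442 mm → contributes +2 769 938 mm⁴
  web: d = -31.2558 mm → contributes +5 241 084 mm⁴
Total I = 8 011 022 mm⁴.
Extreme fibre distance c = 86.2558 mm; S = I/c = 92875.2 mm³.

S_x ≈ 9.288 × 10⁴ mm³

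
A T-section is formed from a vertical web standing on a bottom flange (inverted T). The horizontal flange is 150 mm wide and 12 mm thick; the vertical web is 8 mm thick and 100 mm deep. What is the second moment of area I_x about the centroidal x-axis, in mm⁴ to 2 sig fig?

Split into non-overlapping primitives; take the origin at the lower-left of the bounding box.
Flange: 150 × 12, A = 1 800 mm², y = 6 mm, Ī = 21 600 mm⁴.
Web: 8 × 100, A = 800 mm², y = 62 mm, Ī = 666 667 mm⁴.
Centroid: ȳ = ΣA·y / ΣA = 23.23 mm.
Transfer each piece to the centroidal x-axis using Ī + A·d² with d = y − 23.23:
  flange: d = -17.23 mm → contributes +556 019 mm⁴
  web: d = 38.77 mm → contributes +1 869 109 mm⁴
Total I = 2 425 128 mm⁴.

I_x ≈ 2.4 × 10⁶ mm⁴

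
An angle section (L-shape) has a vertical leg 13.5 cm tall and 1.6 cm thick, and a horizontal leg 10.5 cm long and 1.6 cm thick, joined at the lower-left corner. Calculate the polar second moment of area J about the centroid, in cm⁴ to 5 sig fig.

Split into non-overlapping primitives; take the origin at the lower-left of the bounding box.
Vertical leg: 1.6 × 13.5, A = 21.6 cm², y = 6.75 cm, Ī = 328.05 cm⁴.
Horizontal leg (remainder): 8.9 × 1.6, A = 14.24 cm², y = 0.8 cm, Ī = 3.037867 cm⁴.
Centroid: ȳ = ΣA·y / ΣA = 4.385938 cm.
Transfer each piece to the centroidal x-axis using Ī + A·d² with d = y − 4.385938:
  vertical leg: d = 2.364063 cm → contributes +448.7679 cm⁴
  horizontal leg (remainder): d = -3.585938 cm → contributes +186.1493 cm⁴
Total I = 634.9172 cm⁴.
For the y-axis: x̄ = 2.885938 cm.
Repeating about the centroidal y-axis gives I_y = 335.1492 cm⁴.
Polar second moment: J = I_x + I_y = 970.0664 cm⁴.

J ≈ 970.07 cm⁴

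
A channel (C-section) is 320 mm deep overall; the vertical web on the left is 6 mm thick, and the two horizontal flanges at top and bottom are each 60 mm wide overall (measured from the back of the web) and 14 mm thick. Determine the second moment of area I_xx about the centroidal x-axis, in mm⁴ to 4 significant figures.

Decompose the section into non-overlapping parts with the origin at the bottom-left of its bounding rectangle.
Web: 6 × 320, A = 1 920 mm², y = 160 mm, Ī = 16 384 000 mm⁴.
Top flange (beyond web): 54 × 14, A = 756 mm², y = 313 mm, Ī = 12 348 mm⁴.
Bottom flange (beyond web): 54 × 14, A = 756 mm², y = 7 mm, Ī = 12 348 mm⁴.
By symmetry the centroid is at mid-height, ȳ = 160 mm.
Transfer each piece to the centroidal x-axis using Ī + A·d² with d = y − 160:
  web: d = 0 mm → contributes +16 384 000 mm⁴
  top flange (beyond web): d = 153 mm → contributes +17 709 552 mm⁴
  bottom flange (beyond web): d = -153 mm → contributes +17 709 552 mm⁴
Total I = 51 803 104 mm⁴.

I_xx ≈ 5.180 × 10⁷ mm⁴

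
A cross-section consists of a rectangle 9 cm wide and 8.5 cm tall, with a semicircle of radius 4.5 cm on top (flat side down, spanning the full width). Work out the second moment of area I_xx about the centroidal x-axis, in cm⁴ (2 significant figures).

I_xx ≈ 1400 cm⁴

Split into non-overlapping primitives; take the origin at the lower-left of the bounding box.
Rectangular body: 9 × 8.5, A = 76.5 cm², y = 4.25 cm, Ī = 460.6 cm⁴.
Semicircular cap: semicircle r = 4.5, A = 31.81 cm², y = 10.41 cm, Ī = 45.01 cm⁴.
Centroid: ȳ = ΣA·y / ΣA = 6.059 cm.
Transfer each piece to the centroidal x-axis using Ī + A·d² with d = y − 6.059:
  rectangular body: d = -1.809 cm → contributes +711 cm⁴
  semicircular cap: d = 4.351 cm → contributes +647.1 cm⁴
Total I = 1 358 cm⁴.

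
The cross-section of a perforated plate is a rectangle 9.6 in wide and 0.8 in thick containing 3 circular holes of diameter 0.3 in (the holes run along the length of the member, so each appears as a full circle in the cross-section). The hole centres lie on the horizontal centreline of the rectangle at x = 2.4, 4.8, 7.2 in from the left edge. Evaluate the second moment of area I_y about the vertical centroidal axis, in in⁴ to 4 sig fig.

Split into non-overlapping primitives; take the origin at the lower-left of the bounding box.
Plate: 9.6 × 0.8, A = 7.68 in², x = 4.8 in, Ī = 58.9824 in⁴.
Hole 1 (subtracted): ⌀0.3, A = 0.0706858 in², x = 2.4 in, Ī = 0.000397608 in⁴.
Hole 2 (subtracted): ⌀0.3, A = 0.0706858 in², x = 4.8 in, Ī = 0.000397608 in⁴.
Hole 3 (subtracted): ⌀0.3, A = 0.0706858 in², x = 7.2 in, Ī = 0.000397608 in⁴.
By symmetry the centroid is at mid-width, x̄ = 4.8 in.
Transfer each piece to the vertical centroidal axis using Ī + A·d² with d = x − 4.8:
  plate: d = 0 in → contributes +58.9824 in⁴
  hole 1: d = -2.4 in → contributes −0.407548 in⁴
  hole 2: d = 0 in → contributes −0.000397608 in⁴
  hole 3: d = 2.4 in → contributes −0.407548 in⁴
Total I = 58.1669 in⁴.

I_y ≈ 58.17 in⁴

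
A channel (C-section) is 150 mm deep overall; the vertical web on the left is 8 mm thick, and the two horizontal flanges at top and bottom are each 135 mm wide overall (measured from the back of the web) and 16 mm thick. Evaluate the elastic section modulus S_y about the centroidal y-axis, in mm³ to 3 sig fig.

Break the section into simple shapes (no overlaps), measuring from the bottom-left corner of the bounding box.
Web: 8 × 150, A = 1 200 mm², x = 4 mm, Ī = 6 400 mm⁴.
Top flange (beyond web): 127 × 16, A = 2 032 mm², x = 71.5 mm, Ī = 2 731 177 mm⁴.
Bottom flange (beyond web): 127 × 16, A = 2 032 mm², x = 71.5 mm, Ī = 2 731 177 mm⁴.
Centroid: x̄ = ΣA·x / ΣA = 56.112 mm.
Transfer each piece to the centroidal y-axis using Ī + A·d² with d = x − 56.112:
  web: d = -52.112 mm → contributes +3 265 250 mm⁴
  top flange (beyond web): d = 15.388 mm → contributes +3 212 307 mm⁴
  bottom flange (beyond web): d = 15.388 mm → contributes +3 212 307 mm⁴
Total I = 9 689 864 mm⁴.
Extreme fibre distance c = 78.888 mm; S = I/c = 122 831 mm³.

S_y ≈ 1.23 × 10⁵ mm³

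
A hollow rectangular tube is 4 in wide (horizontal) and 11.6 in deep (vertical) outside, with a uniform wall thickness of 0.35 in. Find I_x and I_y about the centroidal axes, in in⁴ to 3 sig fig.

Split into non-overlapping primitives; take the origin at the lower-left of the bounding box.
Outer rectangle: 4 × 11.6, A = 46.4 in², y = 5.8 in, Ī = 520.3 in⁴.
Inner void (subtracted): 3.3 × 10.9, A = 35.97 in², y = 5.8 in, Ī = 356.13 in⁴.
By symmetry the centroid is at mid-height, ȳ = 5.8 in.
All pieces are centred on the centroidal x-axis, so I = ΣĪ (holes subtracted) = 164.17 in⁴.
Repeating about the centroidal y-axis gives I_y = 29.224 in⁴.

I_x ≈ 164 in⁴, I_y ≈ 29.2 in⁴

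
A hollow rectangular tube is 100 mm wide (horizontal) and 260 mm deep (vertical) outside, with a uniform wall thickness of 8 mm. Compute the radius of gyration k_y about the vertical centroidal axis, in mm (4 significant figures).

Split into non-overlapping primitives; take the origin at the lower-left of the bounding box.
Outer rectangle: 100 × 260, A = 26 000 mm², x = 50 mm, Ī = 21 666 667 mm⁴.
Inner void (subtracted): 84 × 244, A = 20 496 mm², x = 50 mm, Ī = 12 051 648 mm⁴.
By symmetry the centroid is at mid-width, x̄ = 50 mm.
All pieces are centred on the vertical centroidal axis, so I = ΣĪ (holes subtracted) = 9 615 019 mm⁴.
Radius of gyration: k = √(I/A) = √(9 615 019 / 5 504) = 41.7961 mm.

k_y ≈ 41.80 mm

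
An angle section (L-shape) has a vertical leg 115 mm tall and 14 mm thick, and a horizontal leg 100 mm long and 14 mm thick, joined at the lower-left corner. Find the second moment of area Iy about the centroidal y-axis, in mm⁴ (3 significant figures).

Treat the section as a set of non-overlapping primitives; coordinates are from the bounding-box lower-left.
Vertical leg: 14 × 115, A = 1 610 mm², x = 7 mm, Ī = 26 297 mm⁴.
Horizontal leg (remainder): 86 × 14, A = 1 204 mm², x = 57 mm, Ī = 742 065 mm⁴.
Centroid: x̄ = ΣA·x / ΣA = 28.393 mm.
Transfer each piece to the centroidal y-axis using Ī + A·d² with d = x − 28.393:
  vertical leg: d = -21.393 mm → contributes +763 132 mm⁴
  horizontal leg (remainder): d = 28.607 mm → contributes +1 727 369 mm⁴
Total I = 2 490 501 mm⁴.

Iy ≈ 2.49 × 10⁶ mm⁴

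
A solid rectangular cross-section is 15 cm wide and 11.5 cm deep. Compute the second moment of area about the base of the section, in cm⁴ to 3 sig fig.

I_base ≈ 7600 cm⁴

The section: 15 × 11.5, A = 172.5 cm², y = 5.75 cm, Ī = 1901.1 cm⁴.
Transfer it to a horizontal axis along the bottom face using Ī + A·d² with d = y − 0:
  the section: d = 5.75 cm → contributes +7604.4 cm⁴
Total I = 7604.4 cm⁴.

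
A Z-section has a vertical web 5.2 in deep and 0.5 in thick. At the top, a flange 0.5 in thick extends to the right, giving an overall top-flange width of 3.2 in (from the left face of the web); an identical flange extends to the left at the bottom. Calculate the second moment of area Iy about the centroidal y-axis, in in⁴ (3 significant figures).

Treat the section as a set of non-overlapping primitives; coordinates are from the bounding-box lower-left.
Web: 0.5 × 5.2, A = 2.6 in², x = 2.95 in, Ī = 0.054167 in⁴.
Top flange (beyond web): 2.7 × 0.5, A = 1.35 in², x = 4.55 in, Ī = 0.82013 in⁴.
Bottom flange (beyond web): 2.7 × 0.5, A = 1.35 in², x = 1.35 in, Ī = 0.82013 in⁴.
Centroid: x̄ = ΣA·x / ΣA = 2.95 in.
Transfer each piece to the centroidal y-axis using Ī + A·d² with d = x − 2.95:
  web: d = 0 in → contributes +0.054167 in⁴
  top flange (beyond web): d = 1.6 in → contributes +4.2761 in⁴
  bottom flange (beyond web): d = -1.6 in → contributes +4.2761 in⁴
Total I = 8.6064 in⁴.

Iy ≈ 8.61 in⁴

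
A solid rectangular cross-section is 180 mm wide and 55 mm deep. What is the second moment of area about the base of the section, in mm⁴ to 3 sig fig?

I_base ≈ 9.98 × 10⁶ mm⁴

The section: 180 × 55, A = 9 900 mm², y = 27.5 mm, Ī = 2 495 625 mm⁴.
Transfer it to a horizontal axis along the bottom face using Ī + A·d² with d = y − 0:
  the section: d = 27.5 mm → contributes +9 982 500 mm⁴
Total I = 9 982 500 mm⁴.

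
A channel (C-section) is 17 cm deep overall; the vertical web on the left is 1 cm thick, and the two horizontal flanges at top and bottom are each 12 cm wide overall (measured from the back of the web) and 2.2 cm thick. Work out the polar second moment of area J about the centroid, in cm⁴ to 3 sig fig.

Treat the section as a set of non-overlapping primitives; coordinates are from the bounding-box lower-left.
Web: 1 × 17, A = 17 cm², y = 8.5 cm, Ī = 409.42 cm⁴.
Top flange (beyond web): 11 × 2.2, A = 24.2 cm², y = 15.9 cm, Ī = 9.7607 cm⁴.
Bottom flange (beyond web): 11 × 2.2, A = 24.2 cm², y = 1.1 cm, Ī = 9.7607 cm⁴.
By symmetry the centroid is at mid-height, ȳ = 8.5 cm.
Transfer each piece to the centroidal x-axis using Ī + A·d² with d = y − 8.5:
  web: d = 0 cm → contributes +409.42 cm⁴
  top flange (beyond web): d = 7.4 cm → contributes +1 335 cm⁴
  bottom flange (beyond web): d = -7.4 cm → contributes +1 335 cm⁴
Total I = 3079.3 cm⁴.
For the y-axis: x̄ = 4.9404 cm.
Repeating about the centroidal y-axis gives I_y = 942.37 cm⁴.
Polar second moment: J = I_x + I_y = 4021.7 cm⁴.

J ≈ 4020 cm⁴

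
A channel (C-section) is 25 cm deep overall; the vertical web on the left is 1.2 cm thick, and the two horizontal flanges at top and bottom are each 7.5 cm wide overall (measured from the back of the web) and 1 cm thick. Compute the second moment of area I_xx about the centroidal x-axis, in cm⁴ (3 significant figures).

I_xx ≈ 3380 cm⁴

Decompose the section into non-overlapping parts with the origin at the bottom-left of its bounding rectangle.
Web: 1.2 × 25, A = 30 cm², y = 12.5 cm, Ī = 1562.5 cm⁴.
Top flange (beyond web): 6.3 × 1, A = 6.3 cm², y = 24.5 cm, Ī = 0.525 cm⁴.
Bottom flange (beyond web): 6.3 × 1, A = 6.3 cm², y = 0.5 cm, Ī = 0.525 cm⁴.
By symmetry the centroid is at mid-height, ȳ = 12.5 cm.
Transfer each piece to the centroidal x-axis using Ī + A·d² with d = y − 12.5:
  web: d = 0 cm → contributes +1562.5 cm⁴
  top flange (beyond web): d = 12 cm → contributes +907.73 cm⁴
  bottom flange (beyond web): d = -12 cm → contributes +907.73 cm⁴
Total I = 3 378 cm⁴.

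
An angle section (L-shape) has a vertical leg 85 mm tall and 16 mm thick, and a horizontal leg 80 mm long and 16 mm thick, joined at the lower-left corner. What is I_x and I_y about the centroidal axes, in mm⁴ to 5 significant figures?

Treat the section as a set of non-overlapping primitives; coordinates are from the bounding-box lower-left.
Vertical leg: 16 × 85, A = 1 360 mm², y = 42.5 mm, Ī = 818833.3 mm⁴.
Horizontal leg (remainder): 64 × 16, A = 1 024 mm², y = 8 mm, Ī = 21845.33 mm⁴.
Centroid: ȳ = ΣA·y / ΣA = 27.68121 mm.
Transfer each piece to the centroidal x-axis using Ī + A·d² with d = y − 27.68121:
  vertical leg: d = 14.81879 mm → contributes +1 117 485 mm⁴
  horizontal leg (remainder): d = -19.68121 mm → contributes +418491.7 mm⁴
Total I = 1 535 976 mm⁴.
For the y-axis: x̄ = 25.18121 mm.
Repeating about the centroidal y-axis gives I_y = 1 313 196 mm⁴.

I_x ≈ 1.5360 × 10⁶ mm⁴, I_y ≈ 1.3132 × 10⁶ mm⁴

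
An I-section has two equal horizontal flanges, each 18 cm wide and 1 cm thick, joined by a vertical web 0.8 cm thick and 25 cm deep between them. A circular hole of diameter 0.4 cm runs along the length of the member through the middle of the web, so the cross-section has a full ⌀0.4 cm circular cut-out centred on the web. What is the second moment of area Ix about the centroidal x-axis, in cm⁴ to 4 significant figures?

Ix ≈ 7129 cm⁴

Decompose the section into non-overlapping parts with the origin at the bottom-left of its bounding rectangle.
Bottom flange: 18 × 1, A = 18 cm², y = 0.5 cm, Ī = 1.5 cm⁴.
Web: 0.8 × 25, A = 20 cm², y = 13.5 cm, Ī = 1041.67 cm⁴.
Top flange: 18 × 1, A = 18 cm², y = 26.5 cm, Ī = 1.5 cm⁴.
Hole (subtracted): ⌀0.4, A = 0.125664 cm², y = 13.5 cm, Ī = 0.00125664 cm⁴.
By symmetry the centroid is at mid-height, ȳ = 13.5 cm.
Transfer each piece to the centroidal x-axis using Ī + A·d² with d = y − 13.5:
  bottom flange: d = -13 cm → contributes +3043.5 cm⁴
  web: d = 0 cm → contributes +1041.67 cm⁴
  top flange: d = 13 cm → contributes +3043.5 cm⁴
  hole: d = 0 cm → contributes −0.00125664 cm⁴
Total I = 7128.67 cm⁴.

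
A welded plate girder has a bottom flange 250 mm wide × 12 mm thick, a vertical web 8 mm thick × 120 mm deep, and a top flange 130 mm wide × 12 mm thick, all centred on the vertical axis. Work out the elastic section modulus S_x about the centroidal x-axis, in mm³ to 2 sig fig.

Split into non-overlapping primitives; take the origin at the lower-left of the bounding box.
Bottom plate: 250 × 12, A = 3 000 mm², y = 6 mm, Ī = 36 000 mm⁴.
Web plate: 8 × 120, A = 960 mm², y = 72 mm, Ī = 1 152 000 mm⁴.
Top plate: 130 × 12, A = 1 560 mm², y = 138 mm, Ī = 18 720 mm⁴.
Centroid: ȳ = ΣA·y / ΣA = 54.78 mm.
Transfer each piece to the centroidal x-axis using Ī + A·d² with d = y − 54.78:
  bottom plate: d = -48.78 mm → contributes +7 175 229 mm⁴
  web plate: d = 17.22 mm → contributes +1 436 581 mm⁴
  top plate: d = 83.22 mm → contributes +10 821 929 mm⁴
Total I = 19 433 739 mm⁴.
Extreme fibre distance c = 89.22 mm; S = I/c = 217 825 mm³.

S_x ≈ 2.2 × 10⁵ mm³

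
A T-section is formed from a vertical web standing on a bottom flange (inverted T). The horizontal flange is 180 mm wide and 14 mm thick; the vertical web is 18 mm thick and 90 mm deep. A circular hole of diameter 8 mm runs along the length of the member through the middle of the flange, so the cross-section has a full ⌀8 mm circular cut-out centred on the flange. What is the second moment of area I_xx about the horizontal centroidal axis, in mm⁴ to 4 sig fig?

Split into non-overlapping primitives; take the origin at the lower-left of the bounding box.
Flange: 180 × 14, A = 2 520 mm², y = 7 mm, Ī = 41 160 mm⁴.
Web: 18 × 90, A = 1 620 mm², y = 59 mm, Ī = 1 093 500 mm⁴.
Hole (subtracted): ⌀8, A = 50.2655 mm², y = 7 mm, Ī = 201.062 mm⁴.
Centroid: ȳ = ΣA·y / ΣA = 27.5979 mm.
Transfer each piece to the horizontal centroidal axis using Ī + A·d² with d = y − 27.5979:
  flange: d = -20.5979 mm → contributes +1 110 331 mm⁴
  web: d = 31.4021 mm → contributes +2 690 967 mm⁴
  hole: d = -20.5979 mm → contributes −21527.4 mm⁴
Total I = 3 779 771 mm⁴.

I_xx ≈ 3.780 × 10⁶ mm⁴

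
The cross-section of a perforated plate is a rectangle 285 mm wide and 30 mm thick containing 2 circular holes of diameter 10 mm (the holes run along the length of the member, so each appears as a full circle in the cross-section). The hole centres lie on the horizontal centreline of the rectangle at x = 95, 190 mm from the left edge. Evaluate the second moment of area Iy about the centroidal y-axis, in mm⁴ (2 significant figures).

Decompose the section into non-overlapping parts with the origin at the bottom-left of its bounding rectangle.
Plate: 285 × 30, A = 8 550 mm², x = 142.5 mm, Ī = 57 872 813 mm⁴.
Hole 1 (subtracted): ⌀10, A = 78.54 mm², x = 95 mm, Ī = 490.9 mm⁴.
Hole 2 (subtracted): ⌀10, A = 78.54 mm², x = 190 mm, Ī = 490.9 mm⁴.
By symmetry the centroid is at mid-width, x̄ = 142.5 mm.
Transfer each piece to the centroidal y-axis using Ī + A·d² with d = x − 142.5:
  plate: d = 0 mm → contributes +57 872 813 mm⁴
  hole 1: d = -47.5 mm → contributes −177 696 mm⁴
  hole 2: d = 47.5 mm → contributes −177 696 mm⁴
Total I = 57 517 420 mm⁴.

Iy ≈ 5.8 × 10⁷ mm⁴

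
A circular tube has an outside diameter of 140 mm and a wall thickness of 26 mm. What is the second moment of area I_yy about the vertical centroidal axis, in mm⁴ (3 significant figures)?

I_yy ≈ 1.59 × 10⁷ mm⁴

Decompose the section into non-overlapping parts with the origin at the bottom-left of its bounding rectangle.
Outer circle: ⌀140, A = 15 394 mm², x = 70 mm, Ī = 18 857 410 mm⁴.
Bore (subtracted): ⌀88, A = 6082.1 mm², x = 70 mm, Ī = 2 943 748 mm⁴.
By symmetry the centroid is at mid-width, x̄ = 70 mm.
All pieces are centred on the vertical centroidal axis, so I = ΣĪ (holes subtracted) = 15 913 662 mm⁴.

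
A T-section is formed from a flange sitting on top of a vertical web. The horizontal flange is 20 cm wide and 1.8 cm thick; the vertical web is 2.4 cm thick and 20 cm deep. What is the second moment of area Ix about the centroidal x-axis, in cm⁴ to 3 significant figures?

Split into non-overlapping primitives; take the origin at the lower-left of the bounding box.
Flange: 20 × 1.8, A = 36 cm², y = 20.9 cm, Ī = 9.72 cm⁴.
Web: 2.4 × 20, A = 48 cm², y = 10 cm, Ī = 1 600 cm⁴.
Centroid: ȳ = ΣA·y / ΣA = 14.671 cm.
Transfer each piece to the centroidal x-axis using Ī + A·d² with d = y − 14.671:
  flange: d = 6.2286 cm → contributes +1406.3 cm⁴
  web: d = -4.6714 cm → contributes +2647.5 cm⁴
Total I = 4053.8 cm⁴.

Ix ≈ 4050 cm⁴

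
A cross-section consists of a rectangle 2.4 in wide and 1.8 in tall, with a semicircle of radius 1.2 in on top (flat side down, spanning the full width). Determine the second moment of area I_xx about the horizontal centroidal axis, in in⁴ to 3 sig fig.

Split into non-overlapping primitives; take the origin at the lower-left of the bounding box.
Rectangular body: 2.4 × 1.8, A = 4.32 in², y = 0.9 in, Ī = 1.1664 in⁴.
Semicircular cap: semicircle r = 1.2, A = 2.2619 in², y = 2.3093 in, Ī = 0.22759 in⁴.
Centroid: ȳ = ΣA·y / ΣA = 1.3843 in.
Transfer each piece to the horizontal centroidal axis using Ī + A·d² with d = y − 1.3843:
  rectangular body: d = -0.48432 in → contributes +2.1797 in⁴
  semicircular cap: d = 0.92498 in → contributes +2.1629 in⁴
Total I = 4.3426 in⁴.

I_xx ≈ 4.34 in⁴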